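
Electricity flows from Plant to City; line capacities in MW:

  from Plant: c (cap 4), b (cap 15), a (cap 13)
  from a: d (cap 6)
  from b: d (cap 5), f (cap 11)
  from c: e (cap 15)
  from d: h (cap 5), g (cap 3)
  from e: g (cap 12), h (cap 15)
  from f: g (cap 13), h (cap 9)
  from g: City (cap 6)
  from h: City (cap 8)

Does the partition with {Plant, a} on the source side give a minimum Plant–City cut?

Given cut capacity: 15 + 4 + 6 = 25.
Augment Plant→a→d→g→City: bottleneck 3, flow now 3.
Augment Plant→a→d→h→City: bottleneck 3, flow now 6.
Augment Plant→b→d→h→City: bottleneck 2, flow now 8.
Augment Plant→b→f→g→City: bottleneck 3, flow now 11.
Augment Plant→b→f→h→City: bottleneck 3, flow now 14.
No augmenting path remains; maximum flow = 14.
In the residual graph, reachable from Plant: {Plant, a, b, c, d, e, f, g, h}.
Min-cut edges: g→City (6), h→City (8); capacity 6 + 8 = 14.
Cut capacity 25 exceeds the max flow 14, so it is not minimum.

No — its capacity is 25, but the minimum cut has capacity 14.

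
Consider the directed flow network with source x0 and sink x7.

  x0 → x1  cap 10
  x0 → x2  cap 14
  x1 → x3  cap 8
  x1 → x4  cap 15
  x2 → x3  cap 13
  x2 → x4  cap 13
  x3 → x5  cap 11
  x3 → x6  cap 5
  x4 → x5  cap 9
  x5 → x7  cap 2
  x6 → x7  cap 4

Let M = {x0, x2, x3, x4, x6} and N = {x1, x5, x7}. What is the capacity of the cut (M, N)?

Edges leaving {x0, x2, x3, x4, x6}: x0→x1 (10), x3→x5 (11), x4→x5 (9), x6→x7 (4).
Cut capacity = 10 + 11 + 9 + 4 = 34.

34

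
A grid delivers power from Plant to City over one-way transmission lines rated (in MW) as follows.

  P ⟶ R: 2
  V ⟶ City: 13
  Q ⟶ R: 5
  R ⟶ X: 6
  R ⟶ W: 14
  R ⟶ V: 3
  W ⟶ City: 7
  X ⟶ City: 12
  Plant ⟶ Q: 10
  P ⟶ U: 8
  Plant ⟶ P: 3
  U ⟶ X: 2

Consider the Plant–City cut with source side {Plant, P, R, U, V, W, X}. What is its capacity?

Edges leaving {Plant, P, R, U, V, W, X}: Plant→Q (10), V→City (13), W→City (7), X→City (12).
Cut capacity = 10 + 13 + 7 + 12 = 42.

42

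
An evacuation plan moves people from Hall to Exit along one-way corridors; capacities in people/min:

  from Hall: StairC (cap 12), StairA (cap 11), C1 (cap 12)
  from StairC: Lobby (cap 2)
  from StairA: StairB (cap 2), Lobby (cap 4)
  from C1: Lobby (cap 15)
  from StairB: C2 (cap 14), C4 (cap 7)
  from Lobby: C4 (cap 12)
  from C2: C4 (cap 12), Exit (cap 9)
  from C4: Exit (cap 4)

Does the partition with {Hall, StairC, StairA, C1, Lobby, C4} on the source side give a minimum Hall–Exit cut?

Given cut capacity: 2 + 4 = 6.
Augment Hall→StairC→Lobby→C4→Exit: bottleneck 2, flow now 2.
Augment Hall→StairA→StairB→C2→Exit: bottleneck 2, flow now 4.
Augment Hall→StairA→Lobby→C4→Exit: bottleneck 2, flow now 6.
No augmenting path remains; maximum flow = 6.
Cut capacity 6 equals the max flow, so it is a minimum cut.

Yes — it is a minimum cut (capacity 6).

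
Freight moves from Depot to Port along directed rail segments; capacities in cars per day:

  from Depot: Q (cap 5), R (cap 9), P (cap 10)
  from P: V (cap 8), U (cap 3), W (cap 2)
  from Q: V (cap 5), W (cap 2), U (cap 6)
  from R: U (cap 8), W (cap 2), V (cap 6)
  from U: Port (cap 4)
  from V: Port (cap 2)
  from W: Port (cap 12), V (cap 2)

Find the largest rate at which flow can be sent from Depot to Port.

Augment Depot→P→U→Port: bottleneck 3, flow now 3.
Augment Depot→P→V→Port: bottleneck 2, flow now 5.
Augment Depot→P→W→Port: bottleneck 2, flow now 7.
Augment Depot→Q→U→Port: bottleneck 1, flow now 8.
Augment Depot→Q→W→Port: bottleneck 2, flow now 10.
Augment Depot→R→W→Port: bottleneck 2, flow now 12.
No augmenting path remains; maximum flow = 12.
In the residual graph, reachable from Depot: {Depot, P, Q, R, U, V}.
Min-cut edges: P→W (2), Q→W (2), R→W (2), U→Port (4), V→Port (2); capacity 2 + 2 + 2 + 4 + 2 = 12.
This cut is saturated, so no flow can exceed 12.

12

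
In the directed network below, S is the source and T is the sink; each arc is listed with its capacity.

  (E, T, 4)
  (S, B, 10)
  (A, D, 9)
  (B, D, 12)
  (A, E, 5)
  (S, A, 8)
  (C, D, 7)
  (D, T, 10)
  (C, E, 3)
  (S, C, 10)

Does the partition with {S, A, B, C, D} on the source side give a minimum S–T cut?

Given cut capacity: 5 + 3 + 10 = 18.
Augment S→A→D→T: bottleneck 8, flow now 8.
Augment S→B→D→T: bottleneck 2, flow now 10.
Augment S→C→E→T: bottleneck 3, flow now 13.
Augment S→B→D→A→E→T: bottleneck 1, flow now 14. (uses reverse residual edge)
No augmenting path remains; maximum flow = 14.
In the residual graph, reachable from S: {S, A, B, C, D, E}.
Min-cut edges: D→T (10), E→T (4); capacity 10 + 4 = 14.
Cut capacity 18 exceeds the max flow 14, so it is not minimum.

No — its capacity is 18, but the minimum cut has capacity 14.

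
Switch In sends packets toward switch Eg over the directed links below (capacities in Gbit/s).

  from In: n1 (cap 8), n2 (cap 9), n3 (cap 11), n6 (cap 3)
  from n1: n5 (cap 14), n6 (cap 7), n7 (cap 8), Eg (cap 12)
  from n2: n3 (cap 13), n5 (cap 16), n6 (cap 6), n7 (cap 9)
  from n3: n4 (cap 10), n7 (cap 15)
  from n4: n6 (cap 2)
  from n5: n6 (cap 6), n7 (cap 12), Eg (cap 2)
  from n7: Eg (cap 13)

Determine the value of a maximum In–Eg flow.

Augment In→n1→Eg: bottleneck 8, flow now 8.
Augment In→n2→n5→Eg: bottleneck 2, flow now 10.
Augment In→n2→n7→Eg: bottleneck 7, flow now 17.
Augment In→n3→n7→Eg: bottleneck 6, flow now 23.
No augmenting path remains; maximum flow = 23.
In the residual graph, reachable from In: {In, n2, n3, n4, n5, n6, n7}.
Min-cut edges: In→n1 (8), n5→Eg (2), n7→Eg (13); capacity 8 + 2 + 13 = 23.
This cut is saturated, so no flow can exceed 23.

23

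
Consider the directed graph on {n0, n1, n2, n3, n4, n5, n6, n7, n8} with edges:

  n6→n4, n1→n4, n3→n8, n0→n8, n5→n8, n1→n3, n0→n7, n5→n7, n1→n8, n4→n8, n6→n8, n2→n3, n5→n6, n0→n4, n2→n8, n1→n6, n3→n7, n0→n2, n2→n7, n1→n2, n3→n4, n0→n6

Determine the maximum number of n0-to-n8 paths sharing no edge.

4

Assign every edge capacity 1; by Menger, the answer equals the max flow.
Path n0→n8 (+1); total 1.
Path n0→n2→n8 (+1); total 2.
Path n0→n4→n8 (+1); total 3.
Path n0→n6→n8 (+1); total 4.
No residual n0→n8 path; max flow = 4.
Certifying cut of size 4: {n0→n2, n0→n4, n0→n6, n0→n8}.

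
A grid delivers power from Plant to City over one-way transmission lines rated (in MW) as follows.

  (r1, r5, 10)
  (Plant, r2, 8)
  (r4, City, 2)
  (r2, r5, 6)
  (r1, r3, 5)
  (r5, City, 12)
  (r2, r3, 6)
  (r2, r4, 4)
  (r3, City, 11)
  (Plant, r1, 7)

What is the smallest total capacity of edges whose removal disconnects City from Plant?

15

Augment Plant→r1→r3→City: bottleneck 5, flow now 5.
Augment Plant→r1→r5→City: bottleneck 2, flow now 7.
Augment Plant→r2→r3→City: bottleneck 6, flow now 13.
Augment Plant→r2→r4→City: bottleneck 2, flow now 15.
No augmenting path remains; maximum flow = 15.
By max-flow min-cut, the minimum cut capacity equals the max flow.
In the residual graph, reachable from Plant: {Plant}.
Min-cut edges: Plant→r1 (7), Plant→r2 (8); capacity 7 + 8 = 15.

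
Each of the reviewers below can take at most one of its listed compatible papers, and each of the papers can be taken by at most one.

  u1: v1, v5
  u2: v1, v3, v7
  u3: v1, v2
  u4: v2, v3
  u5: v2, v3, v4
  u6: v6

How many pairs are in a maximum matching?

6

Unit-capacity flow: source→left, listed edges, right→sink; max matching = max flow.
Augmenting path u1→v1 (+1); matched 1.
Augmenting path u2→v3 (+1); matched 2.
Augmenting path u3→v2 (+1); matched 3.
Augmenting path u5→v4 (+1); matched 4.
Augmenting path u6→v6 (+1); matched 5.
Augmenting path u4→v3→u2→v7 (+1); matched 6.
No augmenting path remains; maximum matching = 6.
König certificate: {u1, u2, u3, u4, u5, u6} is a vertex cover of size 6 (every listed pair touches it), so no matching can be larger.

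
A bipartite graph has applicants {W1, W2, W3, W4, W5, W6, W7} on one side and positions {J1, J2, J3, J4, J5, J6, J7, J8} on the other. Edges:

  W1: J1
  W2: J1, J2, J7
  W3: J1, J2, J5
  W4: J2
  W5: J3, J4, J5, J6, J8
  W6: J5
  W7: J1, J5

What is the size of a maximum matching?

Unit-capacity flow: source→left, listed edges, right→sink; max matching = max flow.
Augmenting path W1→J1 (+1); matched 1.
Augmenting path W2→J2 (+1); matched 2.
Augmenting path W3→J5 (+1); matched 3.
Augmenting path W5→J3 (+1); matched 4.
Augmenting path W4→J2→W2→J7 (+1); matched 5.
No augmenting path remains; maximum matching = 5.
König certificate: {W2, W5, J1, J2, J5} is a vertex cover of size 5 (every listed pair touches it), so no matching can be larger.

5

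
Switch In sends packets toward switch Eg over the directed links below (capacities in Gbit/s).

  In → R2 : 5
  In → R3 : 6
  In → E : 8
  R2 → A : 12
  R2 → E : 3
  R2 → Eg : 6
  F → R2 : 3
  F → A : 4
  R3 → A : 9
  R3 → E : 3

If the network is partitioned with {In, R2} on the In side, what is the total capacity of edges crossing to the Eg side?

35

Edges leaving {In, R2}: In→R3 (6), In→E (8), R2→A (12), R2→E (3), R2→Eg (6).
Cut capacity = 6 + 8 + 12 + 3 + 6 = 35.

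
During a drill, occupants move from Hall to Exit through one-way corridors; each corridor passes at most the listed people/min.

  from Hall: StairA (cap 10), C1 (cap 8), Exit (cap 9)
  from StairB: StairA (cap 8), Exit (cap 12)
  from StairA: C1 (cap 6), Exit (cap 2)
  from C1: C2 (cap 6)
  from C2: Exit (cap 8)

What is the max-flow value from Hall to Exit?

Augment Hall→Exit: bottleneck 9, flow now 9.
Augment Hall→StairA→Exit: bottleneck 2, flow now 11.
Augment Hall→C1→C2→Exit: bottleneck 6, flow now 17.
No augmenting path remains; maximum flow = 17.
In the residual graph, reachable from Hall: {Hall, StairA, C1}.
Min-cut edges: Hall→Exit (9), StairA→Exit (2), C1→C2 (6); capacity 9 + 2 + 6 = 17.
This cut is saturated, so no flow can exceed 17.

17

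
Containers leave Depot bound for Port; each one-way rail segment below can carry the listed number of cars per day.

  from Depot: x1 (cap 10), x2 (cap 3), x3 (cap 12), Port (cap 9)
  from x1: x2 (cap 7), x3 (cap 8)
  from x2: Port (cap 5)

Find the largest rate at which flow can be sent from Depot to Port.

Augment Depot→Port: bottleneck 9, flow now 9.
Augment Depot→x2→Port: bottleneck 3, flow now 12.
Augment Depot→x1→x2→Port: bottleneck 2, flow now 14.
No augmenting path remains; maximum flow = 14.
In the residual graph, reachable from Depot: {Depot, x1, x2, x3}.
Min-cut edges: Depot→Port (9), x2→Port (5); capacity 9 + 5 = 14.
This cut is saturated, so no flow can exceed 14.

14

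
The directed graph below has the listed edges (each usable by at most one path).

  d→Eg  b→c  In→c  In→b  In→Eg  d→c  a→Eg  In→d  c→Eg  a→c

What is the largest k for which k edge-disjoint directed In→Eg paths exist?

3

Assign every edge capacity 1; by Menger, the answer equals the max flow.
Path In→Eg (+1); total 1.
Path In→c→Eg (+1); total 2.
Path In→d→Eg (+1); total 3.
No residual In→Eg path; max flow = 3.
Certifying cut of size 3: {In→Eg, In→d, c→Eg}.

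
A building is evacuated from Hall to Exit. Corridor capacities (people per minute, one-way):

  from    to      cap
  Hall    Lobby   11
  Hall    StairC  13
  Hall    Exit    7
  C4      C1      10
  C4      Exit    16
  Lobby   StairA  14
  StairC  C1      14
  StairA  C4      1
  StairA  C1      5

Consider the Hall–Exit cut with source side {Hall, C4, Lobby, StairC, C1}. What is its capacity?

Edges leaving {Hall, C4, Lobby, StairC, C1}: Hall→Exit (7), C4→Exit (16), Lobby→StairA (14).
Cut capacity = 7 + 16 + 14 = 37.

37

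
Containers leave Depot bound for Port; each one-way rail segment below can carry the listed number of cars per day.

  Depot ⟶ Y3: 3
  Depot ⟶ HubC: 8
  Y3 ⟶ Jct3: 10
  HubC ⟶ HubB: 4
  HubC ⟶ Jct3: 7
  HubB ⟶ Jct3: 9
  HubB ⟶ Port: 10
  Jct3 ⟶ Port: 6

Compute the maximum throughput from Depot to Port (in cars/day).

10

Augment Depot→Y3→Jct3→Port: bottleneck 3, flow now 3.
Augment Depot→HubC→HubB→Port: bottleneck 4, flow now 7.
Augment Depot→HubC→Jct3→Port: bottleneck 3, flow now 10.
No augmenting path remains; maximum flow = 10.
In the residual graph, reachable from Depot: {Depot, Y3, HubC, Jct3}.
Min-cut edges: HubC→HubB (4), Jct3→Port (6); capacity 4 + 6 = 10.
This cut is saturated, so no flow can exceed 10.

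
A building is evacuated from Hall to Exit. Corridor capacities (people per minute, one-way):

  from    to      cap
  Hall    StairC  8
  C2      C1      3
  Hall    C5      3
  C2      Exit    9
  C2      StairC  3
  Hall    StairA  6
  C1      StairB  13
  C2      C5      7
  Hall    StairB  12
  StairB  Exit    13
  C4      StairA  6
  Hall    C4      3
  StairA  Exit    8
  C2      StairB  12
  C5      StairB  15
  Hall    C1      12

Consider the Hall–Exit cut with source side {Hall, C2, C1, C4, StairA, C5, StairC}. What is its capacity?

69

Edges leaving {Hall, C2, C1, C4, StairA, C5, StairC}: Hall→StairB (12), C2→StairB (12), C2→Exit (9), C1→StairB (13), StairA→Exit (8), C5→StairB (15).
Cut capacity = 12 + 12 + 9 + 13 + 8 + 15 = 69.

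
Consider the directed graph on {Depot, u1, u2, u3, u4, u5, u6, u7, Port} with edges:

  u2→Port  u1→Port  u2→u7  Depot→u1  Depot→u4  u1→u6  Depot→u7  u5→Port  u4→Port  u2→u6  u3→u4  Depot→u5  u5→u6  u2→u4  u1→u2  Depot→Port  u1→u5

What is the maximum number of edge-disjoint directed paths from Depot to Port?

Assign every edge capacity 1; by Menger, the answer equals the max flow.
Path Depot→Port (+1); total 1.
Path Depot→u1→Port (+1); total 2.
Path Depot→u4→Port (+1); total 3.
Path Depot→u5→Port (+1); total 4.
No residual Depot→Port path; max flow = 4.
Certifying cut of size 4: {Depot→Port, Depot→u1, Depot→u4, Depot→u5}.

4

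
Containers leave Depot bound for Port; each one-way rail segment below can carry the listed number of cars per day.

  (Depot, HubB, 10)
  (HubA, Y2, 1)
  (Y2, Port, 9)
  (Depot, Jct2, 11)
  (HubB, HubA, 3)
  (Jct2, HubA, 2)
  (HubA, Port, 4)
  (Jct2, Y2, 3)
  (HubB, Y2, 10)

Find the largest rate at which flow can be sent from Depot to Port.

Augment Depot→Jct2→Y2→Port: bottleneck 3, flow now 3.
Augment Depot→Jct2→HubA→Port: bottleneck 2, flow now 5.
Augment Depot→HubB→Y2→Port: bottleneck 6, flow now 11.
Augment Depot→HubB→HubA→Port: bottleneck 2, flow now 13.
No augmenting path remains; maximum flow = 13.
In the residual graph, reachable from Depot: {Depot, Jct2, HubB, Y2, HubA}.
Min-cut edges: Y2→Port (9), HubA→Port (4); capacity 9 + 4 = 13.
This cut is saturated, so no flow can exceed 13.

13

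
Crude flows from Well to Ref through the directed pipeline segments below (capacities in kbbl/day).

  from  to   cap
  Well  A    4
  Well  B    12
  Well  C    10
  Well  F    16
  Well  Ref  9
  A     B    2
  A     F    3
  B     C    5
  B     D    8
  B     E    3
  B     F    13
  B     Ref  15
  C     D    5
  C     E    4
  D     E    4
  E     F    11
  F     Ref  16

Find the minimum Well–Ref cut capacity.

Augment Well→Ref: bottleneck 9, flow now 9.
Augment Well→B→Ref: bottleneck 12, flow now 21.
Augment Well→F→Ref: bottleneck 16, flow now 37.
Augment Well→A→B→Ref: bottleneck 2, flow now 39.
No augmenting path remains; maximum flow = 39.
By max-flow min-cut, the minimum cut capacity equals the max flow.
In the residual graph, reachable from Well: {Well, A, C, D, E, F}.
Min-cut edges: Well→B (12), Well→Ref (9), A→B (2), F→Ref (16); capacity 12 + 9 + 2 + 16 = 39.

39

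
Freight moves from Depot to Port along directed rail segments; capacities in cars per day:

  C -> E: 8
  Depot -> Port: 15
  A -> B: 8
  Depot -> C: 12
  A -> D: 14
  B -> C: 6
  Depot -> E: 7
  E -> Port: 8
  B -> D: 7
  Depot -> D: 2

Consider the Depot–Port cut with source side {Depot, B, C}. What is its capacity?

Edges leaving {Depot, B, C}: Depot→D (2), Depot→E (7), Depot→Port (15), B→D (7), C→E (8).
Cut capacity = 2 + 7 + 15 + 7 + 8 = 39.

39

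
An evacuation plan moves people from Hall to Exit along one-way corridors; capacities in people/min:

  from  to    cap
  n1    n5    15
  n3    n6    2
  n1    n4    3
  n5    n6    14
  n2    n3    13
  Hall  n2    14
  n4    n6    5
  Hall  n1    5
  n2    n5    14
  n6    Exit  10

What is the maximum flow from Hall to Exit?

Augment Hall→n1→n4→n6→Exit: bottleneck 3, flow now 3.
Augment Hall→n1→n5→n6→Exit: bottleneck 2, flow now 5.
Augment Hall→n2→n3→n6→Exit: bottleneck 2, flow now 7.
Augment Hall→n2→n5→n6→Exit: bottleneck 3, flow now 10.
No augmenting path remains; maximum flow = 10.
In the residual graph, reachable from Hall: {Hall, n1, n2, n3, n4, n5, n6}.
Min-cut edges: n6→Exit (10); capacity 10 = 10.
This cut is saturated, so no flow can exceed 10.

10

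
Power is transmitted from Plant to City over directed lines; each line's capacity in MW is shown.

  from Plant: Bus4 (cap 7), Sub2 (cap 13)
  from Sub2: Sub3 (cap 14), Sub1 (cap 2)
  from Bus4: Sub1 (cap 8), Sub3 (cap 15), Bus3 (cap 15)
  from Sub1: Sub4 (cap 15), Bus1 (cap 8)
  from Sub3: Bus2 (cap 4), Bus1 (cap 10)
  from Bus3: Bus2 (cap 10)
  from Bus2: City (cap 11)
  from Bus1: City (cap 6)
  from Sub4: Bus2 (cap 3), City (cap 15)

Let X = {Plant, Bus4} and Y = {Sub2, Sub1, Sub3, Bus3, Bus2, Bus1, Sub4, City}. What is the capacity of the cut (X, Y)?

Edges leaving {Plant, Bus4}: Plant→Sub2 (13), Bus4→Sub1 (8), Bus4→Sub3 (15), Bus4→Bus3 (15).
Cut capacity = 13 + 8 + 15 + 15 = 51.

51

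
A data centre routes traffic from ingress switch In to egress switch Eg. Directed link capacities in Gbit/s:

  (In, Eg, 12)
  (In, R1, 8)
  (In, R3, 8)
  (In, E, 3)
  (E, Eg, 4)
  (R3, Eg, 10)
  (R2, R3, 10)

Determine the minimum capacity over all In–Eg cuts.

Augment In→Eg: bottleneck 12, flow now 12.
Augment In→R3→Eg: bottleneck 8, flow now 20.
Augment In→E→Eg: bottleneck 3, flow now 23.
No augmenting path remains; maximum flow = 23.
By max-flow min-cut, the minimum cut capacity equals the max flow.
In the residual graph, reachable from In: {In, R1}.
Min-cut edges: In→R3 (8), In→E (3), In→Eg (12); capacity 8 + 3 + 12 = 23.

23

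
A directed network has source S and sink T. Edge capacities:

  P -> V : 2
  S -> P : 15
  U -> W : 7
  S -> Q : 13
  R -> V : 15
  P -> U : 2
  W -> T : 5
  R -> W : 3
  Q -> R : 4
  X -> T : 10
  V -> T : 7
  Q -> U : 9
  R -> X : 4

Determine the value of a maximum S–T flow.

Augment S→P→V→T: bottleneck 2, flow now 2.
Augment S→P→U→W→T: bottleneck 2, flow now 4.
Augment S→Q→R→V→T: bottleneck 4, flow now 8.
Augment S→Q→U→W→T: bottleneck 3, flow now 11.
No augmenting path remains; maximum flow = 11.
In the residual graph, reachable from S: {S, P, Q, U, W}.
Min-cut edges: P→V (2), Q→R (4), W→T (5); capacity 2 + 4 + 5 = 11.
This cut is saturated, so no flow can exceed 11.

11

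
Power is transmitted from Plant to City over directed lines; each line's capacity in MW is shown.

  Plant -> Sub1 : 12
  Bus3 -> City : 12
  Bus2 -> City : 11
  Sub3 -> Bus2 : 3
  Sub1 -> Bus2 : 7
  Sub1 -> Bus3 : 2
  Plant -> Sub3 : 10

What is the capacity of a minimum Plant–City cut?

12

Augment Plant→Sub1→Bus3→City: bottleneck 2, flow now 2.
Augment Plant→Sub1→Bus2→City: bottleneck 7, flow now 9.
Augment Plant→Sub3→Bus2→City: bottleneck 3, flow now 12.
No augmenting path remains; maximum flow = 12.
By max-flow min-cut, the minimum cut capacity equals the max flow.
In the residual graph, reachable from Plant: {Plant, Sub1, Sub3}.
Min-cut edges: Sub1→Bus3 (2), Sub1→Bus2 (7), Sub3→Bus2 (3); capacity 2 + 7 + 3 = 12.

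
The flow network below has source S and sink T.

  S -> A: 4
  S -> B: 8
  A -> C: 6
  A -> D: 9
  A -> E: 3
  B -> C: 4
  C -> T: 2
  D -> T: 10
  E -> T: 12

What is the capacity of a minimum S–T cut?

Augment S→A→C→T: bottleneck 2, flow now 2.
Augment S→A→D→T: bottleneck 2, flow now 4.
Augment S→B→C→A→D→T: bottleneck 2, flow now 6. (uses reverse residual edge)
No augmenting path remains; maximum flow = 6.
By max-flow min-cut, the minimum cut capacity equals the max flow.
In the residual graph, reachable from S: {S, B, C}.
Min-cut edges: S→A (4), C→T (2); capacity 4 + 2 = 6.

6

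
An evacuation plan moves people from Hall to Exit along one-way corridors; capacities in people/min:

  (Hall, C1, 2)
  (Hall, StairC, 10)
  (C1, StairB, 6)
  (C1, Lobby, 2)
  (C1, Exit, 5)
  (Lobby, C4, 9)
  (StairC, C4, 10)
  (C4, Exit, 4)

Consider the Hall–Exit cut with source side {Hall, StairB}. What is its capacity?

12

Edges leaving {Hall, StairB}: Hall→C1 (2), Hall→StairC (10).
Cut capacity = 2 + 10 = 12.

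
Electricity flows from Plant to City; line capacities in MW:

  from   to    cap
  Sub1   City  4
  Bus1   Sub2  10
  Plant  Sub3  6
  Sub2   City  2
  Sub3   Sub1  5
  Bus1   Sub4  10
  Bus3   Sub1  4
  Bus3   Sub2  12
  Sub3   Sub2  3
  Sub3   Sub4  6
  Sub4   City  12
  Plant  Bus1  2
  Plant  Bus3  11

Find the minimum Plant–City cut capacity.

Augment Plant→Bus3→Sub1→City: bottleneck 4, flow now 4.
Augment Plant→Bus3→Sub2→City: bottleneck 2, flow now 6.
Augment Plant→Bus1→Sub4→City: bottleneck 2, flow now 8.
Augment Plant→Sub3→Sub4→City: bottleneck 6, flow now 14.
No augmenting path remains; maximum flow = 14.
By max-flow min-cut, the minimum cut capacity equals the max flow.
In the residual graph, reachable from Plant: {Plant, Bus3, Sub2}.
Min-cut edges: Plant→Bus1 (2), Plant→Sub3 (6), Bus3→Sub1 (4), Sub2→City (2); capacity 2 + 6 + 4 + 2 = 14.

14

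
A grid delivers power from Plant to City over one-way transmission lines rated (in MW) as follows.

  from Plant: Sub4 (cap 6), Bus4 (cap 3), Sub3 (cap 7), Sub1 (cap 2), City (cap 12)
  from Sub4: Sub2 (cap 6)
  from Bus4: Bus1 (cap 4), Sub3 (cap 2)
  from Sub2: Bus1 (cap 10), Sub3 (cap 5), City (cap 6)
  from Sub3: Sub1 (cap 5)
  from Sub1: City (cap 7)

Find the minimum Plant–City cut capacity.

25

Augment Plant→City: bottleneck 12, flow now 12.
Augment Plant→Sub1→City: bottleneck 2, flow now 14.
Augment Plant→Sub4→Sub2→City: bottleneck 6, flow now 20.
Augment Plant→Sub3→Sub1→City: bottleneck 5, flow now 25.
No augmenting path remains; maximum flow = 25.
By max-flow min-cut, the minimum cut capacity equals the max flow.
In the residual graph, reachable from Plant: {Plant, Bus4, Bus1, Sub3}.
Min-cut edges: Plant→Sub4 (6), Plant→Sub1 (2), Plant→City (12), Sub3→Sub1 (5); capacity 6 + 2 + 12 + 5 = 25.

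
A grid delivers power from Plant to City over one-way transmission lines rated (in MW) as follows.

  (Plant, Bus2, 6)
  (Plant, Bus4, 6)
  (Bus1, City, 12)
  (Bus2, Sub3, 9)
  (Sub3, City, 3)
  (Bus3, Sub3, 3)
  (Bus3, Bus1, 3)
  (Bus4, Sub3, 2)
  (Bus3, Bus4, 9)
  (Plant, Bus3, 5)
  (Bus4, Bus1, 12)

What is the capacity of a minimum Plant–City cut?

14

Augment Plant→Bus2→Sub3→City: bottleneck 3, flow now 3.
Augment Plant→Bus4→Bus1→City: bottleneck 6, flow now 9.
Augment Plant→Bus3→Bus1→City: bottleneck 3, flow now 12.
Augment Plant→Bus3→Bus4→Bus1→City: bottleneck 2, flow now 14.
No augmenting path remains; maximum flow = 14.
By max-flow min-cut, the minimum cut capacity equals the max flow.
In the residual graph, reachable from Plant: {Plant, Bus2, Sub3}.
Min-cut edges: Plant→Bus4 (6), Plant→Bus3 (5), Sub3→City (3); capacity 6 + 5 + 3 = 14.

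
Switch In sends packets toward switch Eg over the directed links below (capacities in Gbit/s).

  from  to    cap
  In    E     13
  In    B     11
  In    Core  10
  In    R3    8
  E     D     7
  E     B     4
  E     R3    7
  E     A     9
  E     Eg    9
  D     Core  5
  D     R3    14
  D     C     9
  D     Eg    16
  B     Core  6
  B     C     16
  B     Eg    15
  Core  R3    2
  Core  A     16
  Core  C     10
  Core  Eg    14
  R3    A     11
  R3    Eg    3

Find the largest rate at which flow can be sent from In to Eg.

37

Augment In→E→Eg: bottleneck 9, flow now 9.
Augment In→B→Eg: bottleneck 11, flow now 20.
Augment In→Core→Eg: bottleneck 10, flow now 30.
Augment In→R3→Eg: bottleneck 3, flow now 33.
Augment In→E→D→Eg: bottleneck 4, flow now 37.
No augmenting path remains; maximum flow = 37.
In the residual graph, reachable from In: {In, R3, A}.
Min-cut edges: In→E (13), In→B (11), In→Core (10), R3→Eg (3); capacity 13 + 11 + 10 + 3 = 37.
This cut is saturated, so no flow can exceed 37.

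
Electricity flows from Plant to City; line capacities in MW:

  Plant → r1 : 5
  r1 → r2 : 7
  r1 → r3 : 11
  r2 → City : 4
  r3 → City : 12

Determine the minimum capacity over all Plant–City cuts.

5

Augment Plant→r1→r2→City: bottleneck 4, flow now 4.
Augment Plant→r1→r3→City: bottleneck 1, flow now 5.
No augmenting path remains; maximum flow = 5.
By max-flow min-cut, the minimum cut capacity equals the max flow.
In the residual graph, reachable from Plant: {Plant}.
Min-cut edges: Plant→r1 (5); capacity 5 = 5.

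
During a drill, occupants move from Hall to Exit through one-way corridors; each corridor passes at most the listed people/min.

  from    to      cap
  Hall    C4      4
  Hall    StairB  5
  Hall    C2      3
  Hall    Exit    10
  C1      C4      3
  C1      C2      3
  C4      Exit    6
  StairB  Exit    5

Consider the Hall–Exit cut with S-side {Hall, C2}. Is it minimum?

Yes — it is a minimum cut (capacity 19).

Given cut capacity: 4 + 5 + 10 = 19.
Augment Hall→Exit: bottleneck 10, flow now 10.
Augment Hall→C4→Exit: bottleneck 4, flow now 14.
Augment Hall→StairB→Exit: bottleneck 5, flow now 19.
No augmenting path remains; maximum flow = 19.
Cut capacity 19 equals the max flow, so it is a minimum cut.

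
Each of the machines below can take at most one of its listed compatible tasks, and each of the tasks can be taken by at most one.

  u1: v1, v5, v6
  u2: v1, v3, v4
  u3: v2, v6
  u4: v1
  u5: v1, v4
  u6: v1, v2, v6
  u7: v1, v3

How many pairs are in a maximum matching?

6

Unit-capacity flow: source→left, listed edges, right→sink; max matching = max flow.
Augmenting path u1→v1 (+1); matched 1.
Augmenting path u2→v3 (+1); matched 2.
Augmenting path u3→v2 (+1); matched 3.
Augmenting path u5→v4 (+1); matched 4.
Augmenting path u6→v6 (+1); matched 5.
Augmenting path u4→v1→u1→v5 (+1); matched 6.
No augmenting path remains; maximum matching = 6.
König certificate: {u1, u3, u6, v1, v3, v4} is a vertex cover of size 6 (every listed pair touches it), so no matching can be larger.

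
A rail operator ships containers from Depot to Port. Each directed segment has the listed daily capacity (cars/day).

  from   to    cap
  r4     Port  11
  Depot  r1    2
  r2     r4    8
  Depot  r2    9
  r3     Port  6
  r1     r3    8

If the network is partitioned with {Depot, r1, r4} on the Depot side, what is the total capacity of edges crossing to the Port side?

Edges leaving {Depot, r1, r4}: Depot→r2 (9), r1→r3 (8), r4→Port (11).
Cut capacity = 9 + 8 + 11 = 28.

28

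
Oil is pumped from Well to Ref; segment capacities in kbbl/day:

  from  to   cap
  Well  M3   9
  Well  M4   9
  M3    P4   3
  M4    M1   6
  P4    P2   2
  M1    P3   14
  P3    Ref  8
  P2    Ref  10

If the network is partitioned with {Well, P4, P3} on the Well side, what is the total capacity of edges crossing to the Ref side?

Edges leaving {Well, P4, P3}: Well→M3 (9), Well→M4 (9), P4→P2 (2), P3→Ref (8).
Cut capacity = 9 + 9 + 2 + 8 = 28.

28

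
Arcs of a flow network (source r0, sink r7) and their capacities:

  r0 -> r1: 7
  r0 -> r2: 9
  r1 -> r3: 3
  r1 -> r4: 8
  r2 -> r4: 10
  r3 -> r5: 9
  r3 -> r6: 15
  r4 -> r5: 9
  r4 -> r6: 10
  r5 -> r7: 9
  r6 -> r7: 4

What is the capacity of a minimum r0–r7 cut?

Augment r0→r1→r3→r5→r7: bottleneck 3, flow now 3.
Augment r0→r1→r4→r5→r7: bottleneck 4, flow now 7.
Augment r0→r2→r4→r5→r7: bottleneck 2, flow now 9.
Augment r0→r2→r4→r6→r7: bottleneck 4, flow now 13.
No augmenting path remains; maximum flow = 13.
By max-flow min-cut, the minimum cut capacity equals the max flow.
In the residual graph, reachable from r0: {r0, r1, r2, r3, r4, r5, r6}.
Min-cut edges: r5→r7 (9), r6→r7 (4); capacity 9 + 4 = 13.

13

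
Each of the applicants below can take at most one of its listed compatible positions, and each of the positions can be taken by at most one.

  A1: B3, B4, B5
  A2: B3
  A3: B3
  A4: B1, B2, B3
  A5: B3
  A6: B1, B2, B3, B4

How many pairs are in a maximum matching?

4

Unit-capacity flow: source→left, listed edges, right→sink; max matching = max flow.
Augmenting path A1→B3 (+1); matched 1.
Augmenting path A4→B1 (+1); matched 2.
Augmenting path A6→B2 (+1); matched 3.
Augmenting path A2→B3→A1→B4 (+1); matched 4.
No augmenting path remains; maximum matching = 4.
König certificate: {A1, A4, A6, B3} is a vertex cover of size 4 (every listed pair touches it), so no matching can be larger.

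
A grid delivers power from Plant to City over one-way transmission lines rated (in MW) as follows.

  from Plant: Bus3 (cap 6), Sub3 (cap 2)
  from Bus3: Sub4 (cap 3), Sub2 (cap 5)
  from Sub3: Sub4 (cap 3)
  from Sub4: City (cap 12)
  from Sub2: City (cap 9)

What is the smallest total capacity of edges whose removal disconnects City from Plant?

8

Augment Plant→Bus3→Sub4→City: bottleneck 3, flow now 3.
Augment Plant→Bus3→Sub2→City: bottleneck 3, flow now 6.
Augment Plant→Sub3→Sub4→City: bottleneck 2, flow now 8.
No augmenting path remains; maximum flow = 8.
By max-flow min-cut, the minimum cut capacity equals the max flow.
In the residual graph, reachable from Plant: {Plant}.
Min-cut edges: Plant→Bus3 (6), Plant→Sub3 (2); capacity 6 + 2 = 8.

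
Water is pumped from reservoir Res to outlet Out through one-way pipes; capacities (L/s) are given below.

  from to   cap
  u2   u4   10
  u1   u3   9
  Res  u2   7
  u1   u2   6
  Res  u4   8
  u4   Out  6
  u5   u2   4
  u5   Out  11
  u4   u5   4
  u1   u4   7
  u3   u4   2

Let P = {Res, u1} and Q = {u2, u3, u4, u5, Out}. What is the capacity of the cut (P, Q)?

37

Edges leaving {Res, u1}: Res→u2 (7), Res→u4 (8), u1→u2 (6), u1→u3 (9), u1→u4 (7).
Cut capacity = 7 + 8 + 6 + 9 + 7 = 37.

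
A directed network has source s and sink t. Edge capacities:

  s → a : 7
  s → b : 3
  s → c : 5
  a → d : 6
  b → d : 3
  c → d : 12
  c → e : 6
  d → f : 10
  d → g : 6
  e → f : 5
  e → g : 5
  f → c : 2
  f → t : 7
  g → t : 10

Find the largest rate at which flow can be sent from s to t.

Augment s→a→d→f→t: bottleneck 6, flow now 6.
Augment s→b→d→f→t: bottleneck 1, flow now 7.
Augment s→b→d→g→t: bottleneck 2, flow now 9.
Augment s→c→d→g→t: bottleneck 4, flow now 13.
Augment s→c→e→g→t: bottleneck 1, flow now 14.
No augmenting path remains; maximum flow = 14.
In the residual graph, reachable from s: {s, a}.
Min-cut edges: s→b (3), s→c (5), a→d (6); capacity 3 + 5 + 6 = 14.
This cut is saturated, so no flow can exceed 14.

14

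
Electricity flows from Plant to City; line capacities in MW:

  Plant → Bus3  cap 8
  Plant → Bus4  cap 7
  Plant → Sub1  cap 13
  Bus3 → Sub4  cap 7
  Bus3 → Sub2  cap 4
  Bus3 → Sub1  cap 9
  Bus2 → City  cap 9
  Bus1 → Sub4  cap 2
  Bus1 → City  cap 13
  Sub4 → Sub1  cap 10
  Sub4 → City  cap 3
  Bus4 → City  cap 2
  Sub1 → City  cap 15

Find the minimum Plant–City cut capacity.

20

Augment Plant→Bus4→City: bottleneck 2, flow now 2.
Augment Plant→Sub1→City: bottleneck 13, flow now 15.
Augment Plant→Bus3→Sub4→City: bottleneck 3, flow now 18.
Augment Plant→Bus3→Sub1→City: bottleneck 2, flow now 20.
No augmenting path remains; maximum flow = 20.
By max-flow min-cut, the minimum cut capacity equals the max flow.
In the residual graph, reachable from Plant: {Plant, Bus3, Sub4, Sub2, Bus4, Sub1}.
Min-cut edges: Sub4→City (3), Bus4→City (2), Sub1→City (15); capacity 3 + 2 + 15 = 20.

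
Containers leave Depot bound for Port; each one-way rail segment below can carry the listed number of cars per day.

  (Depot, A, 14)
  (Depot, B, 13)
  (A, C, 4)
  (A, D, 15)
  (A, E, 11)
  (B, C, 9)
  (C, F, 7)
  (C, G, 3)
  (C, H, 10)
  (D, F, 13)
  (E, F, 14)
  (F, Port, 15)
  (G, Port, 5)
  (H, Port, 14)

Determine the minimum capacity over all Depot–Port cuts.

23

Augment Depot→A→C→F→Port: bottleneck 4, flow now 4.
Augment Depot→A→D→F→Port: bottleneck 10, flow now 14.
Augment Depot→B→C→F→Port: bottleneck 1, flow now 15.
Augment Depot→B→C→G→Port: bottleneck 3, flow now 18.
Augment Depot→B→C→H→Port: bottleneck 5, flow now 23.
No augmenting path remains; maximum flow = 23.
By max-flow min-cut, the minimum cut capacity equals the max flow.
In the residual graph, reachable from Depot: {Depot, B}.
Min-cut edges: Depot→A (14), B→C (9); capacity 14 + 9 = 23.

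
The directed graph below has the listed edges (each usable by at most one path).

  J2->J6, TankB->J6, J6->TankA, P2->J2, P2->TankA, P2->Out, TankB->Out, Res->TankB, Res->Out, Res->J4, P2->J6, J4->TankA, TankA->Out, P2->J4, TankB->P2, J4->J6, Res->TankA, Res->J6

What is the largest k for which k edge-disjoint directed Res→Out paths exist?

Assign every edge capacity 1; by Menger, the answer equals the max flow.
Path Res→Out (+1); total 1.
Path Res→TankB→Out (+1); total 2.
Path Res→TankA→Out (+1); total 3.
No residual Res→Out path; max flow = 3.
Certifying cut of size 3: {Res→Out, Res→TankB, TankA→Out}.

3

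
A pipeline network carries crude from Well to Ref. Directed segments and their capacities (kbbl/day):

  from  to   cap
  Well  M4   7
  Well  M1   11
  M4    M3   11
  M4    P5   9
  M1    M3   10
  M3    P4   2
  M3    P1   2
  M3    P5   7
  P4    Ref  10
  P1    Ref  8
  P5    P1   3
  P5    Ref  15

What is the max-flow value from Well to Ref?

17

Augment Well→M4→P5→Ref: bottleneck 7, flow now 7.
Augment Well→M1→M3→P4→Ref: bottleneck 2, flow now 9.
Augment Well→M1→M3→P1→Ref: bottleneck 2, flow now 11.
Augment Well→M1→M3→P5→Ref: bottleneck 6, flow now 17.
No augmenting path remains; maximum flow = 17.
In the residual graph, reachable from Well: {Well, M1}.
Min-cut edges: Well→M4 (7), M1→M3 (10); capacity 7 + 10 = 17.
This cut is saturated, so no flow can exceed 17.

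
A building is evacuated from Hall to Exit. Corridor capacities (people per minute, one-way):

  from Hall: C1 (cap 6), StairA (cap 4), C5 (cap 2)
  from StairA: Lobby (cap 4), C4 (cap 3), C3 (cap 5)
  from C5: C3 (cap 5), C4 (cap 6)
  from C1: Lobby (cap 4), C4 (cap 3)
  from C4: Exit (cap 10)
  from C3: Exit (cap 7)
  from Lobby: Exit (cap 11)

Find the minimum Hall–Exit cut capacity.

12

Augment Hall→StairA→C4→Exit: bottleneck 3, flow now 3.
Augment Hall→StairA→C3→Exit: bottleneck 1, flow now 4.
Augment Hall→C5→C4→Exit: bottleneck 2, flow now 6.
Augment Hall→C1→C4→Exit: bottleneck 3, flow now 9.
Augment Hall→C1→Lobby→Exit: bottleneck 3, flow now 12.
No augmenting path remains; maximum flow = 12.
By max-flow min-cut, the minimum cut capacity equals the max flow.
In the residual graph, reachable from Hall: {Hall}.
Min-cut edges: Hall→StairA (4), Hall→C5 (2), Hall→C1 (6); capacity 4 + 2 + 6 = 12.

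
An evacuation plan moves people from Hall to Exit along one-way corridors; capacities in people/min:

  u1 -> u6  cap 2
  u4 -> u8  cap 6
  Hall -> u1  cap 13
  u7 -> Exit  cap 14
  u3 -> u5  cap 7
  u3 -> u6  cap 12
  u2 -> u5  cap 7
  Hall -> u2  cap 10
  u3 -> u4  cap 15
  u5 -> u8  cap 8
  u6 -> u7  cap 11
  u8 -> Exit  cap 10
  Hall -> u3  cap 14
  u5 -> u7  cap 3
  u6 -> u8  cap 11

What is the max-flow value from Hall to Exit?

Augment Hall→u1→u6→u7→Exit: bottleneck 2, flow now 2.
Augment Hall→u2→u5→u7→Exit: bottleneck 3, flow now 5.
Augment Hall→u2→u5→u8→Exit: bottleneck 4, flow now 9.
Augment Hall→u3→u4→u8→Exit: bottleneck 6, flow now 15.
Augment Hall→u3→u6→u7→Exit: bottleneck 8, flow now 23.
No augmenting path remains; maximum flow = 23.
In the residual graph, reachable from Hall: {Hall, u1, u2}.
Min-cut edges: Hall→u3 (14), u1→u6 (2), u2→u5 (7); capacity 14 + 2 + 7 = 23.
This cut is saturated, so no flow can exceed 23.

23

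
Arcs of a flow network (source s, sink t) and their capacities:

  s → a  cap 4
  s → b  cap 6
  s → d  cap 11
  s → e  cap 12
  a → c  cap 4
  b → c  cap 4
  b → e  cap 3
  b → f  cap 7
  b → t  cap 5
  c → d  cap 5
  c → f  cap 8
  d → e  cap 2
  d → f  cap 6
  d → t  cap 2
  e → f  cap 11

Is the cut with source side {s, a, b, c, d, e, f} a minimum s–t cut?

Given cut capacity: 5 + 2 = 7.
Augment s→b→t: bottleneck 5, flow now 5.
Augment s→d→t: bottleneck 2, flow now 7.
No augmenting path remains; maximum flow = 7.
Cut capacity 7 equals the max flow, so it is a minimum cut.

Yes — it is a minimum cut (capacity 7).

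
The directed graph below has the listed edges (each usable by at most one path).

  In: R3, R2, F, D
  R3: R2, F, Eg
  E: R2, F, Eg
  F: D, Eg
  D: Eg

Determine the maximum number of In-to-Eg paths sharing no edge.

Assign every edge capacity 1; by Menger, the answer equals the max flow.
Path In→R3→Eg (+1); total 1.
Path In→F→Eg (+1); total 2.
Path In→D→Eg (+1); total 3.
No residual In→Eg path; max flow = 3.
Certifying cut of size 3: {In→D, In→F, In→R3}.

3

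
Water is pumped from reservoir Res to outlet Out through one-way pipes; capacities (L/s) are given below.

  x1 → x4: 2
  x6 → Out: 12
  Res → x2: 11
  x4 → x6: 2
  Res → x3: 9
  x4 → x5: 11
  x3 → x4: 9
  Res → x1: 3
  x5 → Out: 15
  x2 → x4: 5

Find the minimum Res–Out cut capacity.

Augment Res→x1→x4→x5→Out: bottleneck 2, flow now 2.
Augment Res→x2→x4→x5→Out: bottleneck 5, flow now 7.
Augment Res→x3→x4→x5→Out: bottleneck 4, flow now 11.
Augment Res→x3→x4→x6→Out: bottleneck 2, flow now 13.
No augmenting path remains; maximum flow = 13.
By max-flow min-cut, the minimum cut capacity equals the max flow.
In the residual graph, reachable from Res: {Res, x1, x2, x3, x4}.
Min-cut edges: x4→x5 (11), x4→x6 (2); capacity 11 + 2 = 13.

13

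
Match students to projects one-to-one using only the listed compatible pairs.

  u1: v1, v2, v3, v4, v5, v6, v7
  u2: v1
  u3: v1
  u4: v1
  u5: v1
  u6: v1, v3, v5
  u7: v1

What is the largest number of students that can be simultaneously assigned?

Unit-capacity flow: source→left, listed edges, right→sink; max matching = max flow.
Augmenting path u1→v1 (+1); matched 1.
Augmenting path u6→v3 (+1); matched 2.
Augmenting path u2→v1→u1→v2 (+1); matched 3.
No augmenting path remains; maximum matching = 3.
König certificate: {u1, u6, v1} is a vertex cover of size 3 (every listed pair touches it), so no matching can be larger.

3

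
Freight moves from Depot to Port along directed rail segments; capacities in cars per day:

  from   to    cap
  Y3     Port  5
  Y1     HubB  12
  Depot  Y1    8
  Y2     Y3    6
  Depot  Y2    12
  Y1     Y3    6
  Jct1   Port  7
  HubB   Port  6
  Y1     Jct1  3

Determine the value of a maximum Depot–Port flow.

13

Augment Depot→Y1→HubB→Port: bottleneck 6, flow now 6.
Augment Depot→Y1→Jct1→Port: bottleneck 2, flow now 8.
Augment Depot→Y2→Y3→Port: bottleneck 5, flow now 13.
No augmenting path remains; maximum flow = 13.
In the residual graph, reachable from Depot: {Depot, Y2, Y3}.
Min-cut edges: Depot→Y1 (8), Y3→Port (5); capacity 8 + 5 = 13.
This cut is saturated, so no flow can exceed 13.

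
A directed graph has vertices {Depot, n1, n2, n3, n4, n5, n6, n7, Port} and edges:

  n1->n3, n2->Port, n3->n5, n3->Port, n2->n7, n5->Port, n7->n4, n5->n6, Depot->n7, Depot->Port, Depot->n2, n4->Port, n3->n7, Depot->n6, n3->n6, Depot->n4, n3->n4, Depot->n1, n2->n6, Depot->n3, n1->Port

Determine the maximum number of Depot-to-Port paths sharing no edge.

Assign every edge capacity 1; by Menger, the answer equals the max flow.
Path Depot→Port (+1); total 1.
Path Depot→n1→Port (+1); total 2.
Path Depot→n2→Port (+1); total 3.
Path Depot→n3→Port (+1); total 4.
Path Depot→n4→Port (+1); total 5.
No residual Depot→Port path; max flow = 5.
Certifying cut of size 5: {Depot→Port, Depot→n1, Depot→n2, Depot→n3, n4→Port}.

5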